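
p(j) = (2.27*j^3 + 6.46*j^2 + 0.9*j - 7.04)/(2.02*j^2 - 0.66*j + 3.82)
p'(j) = (0.66 - 4.04*j)*(2.27*j^3 + 6.46*j^2 + 0.9*j - 7.04)/(2.02*j^2 - 0.66*j + 3.82)^2 + (6.81*j^2 + 12.92*j + 0.9)/(2.02*j^2 - 0.66*j + 3.82) = (4.5854*j^4 - 2.9964*j^3 + 19.9326*j^2 + 77.796*j - 1.2084)/(4.0804*j^4 - 2.6664*j^3 + 15.8684*j^2 - 5.0424*j + 14.5924)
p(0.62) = -0.83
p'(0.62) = 3.12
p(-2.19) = -0.13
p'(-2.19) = 0.27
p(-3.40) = -0.84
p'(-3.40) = 0.80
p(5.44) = 9.24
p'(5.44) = 1.26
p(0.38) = -1.46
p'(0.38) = 2.09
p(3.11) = 5.94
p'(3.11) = 1.70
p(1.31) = 1.61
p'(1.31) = 3.44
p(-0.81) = -0.83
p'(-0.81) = -1.47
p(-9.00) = -6.61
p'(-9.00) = 1.10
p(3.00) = 5.75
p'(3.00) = 1.75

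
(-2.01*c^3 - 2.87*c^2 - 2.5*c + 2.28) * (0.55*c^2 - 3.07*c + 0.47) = -1.1055*c^5 + 4.5922*c^4 + 6.4912*c^3 + 7.5801*c^2 - 8.1746*c + 1.0716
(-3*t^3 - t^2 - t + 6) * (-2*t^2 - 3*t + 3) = 6*t^5 + 11*t^4 - 4*t^3 - 12*t^2 - 21*t + 18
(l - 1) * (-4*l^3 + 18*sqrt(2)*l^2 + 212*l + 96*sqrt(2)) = -4*l^4 + 4*l^3 + 18*sqrt(2)*l^3 - 18*sqrt(2)*l^2 + 212*l^2 - 212*l + 96*sqrt(2)*l - 96*sqrt(2)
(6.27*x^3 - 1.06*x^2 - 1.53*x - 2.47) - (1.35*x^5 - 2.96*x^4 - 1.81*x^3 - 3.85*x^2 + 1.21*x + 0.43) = -1.35*x^5 + 2.96*x^4 + 8.08*x^3 + 2.79*x^2 - 2.74*x - 2.9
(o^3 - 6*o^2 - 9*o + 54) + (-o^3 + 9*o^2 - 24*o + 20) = 3*o^2 - 33*o + 74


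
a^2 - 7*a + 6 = (a - 6)*(a - 1)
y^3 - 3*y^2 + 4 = (y - 2)^2*(y + 1)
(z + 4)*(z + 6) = z^2 + 10*z + 24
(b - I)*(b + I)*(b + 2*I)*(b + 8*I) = b^4 + 10*I*b^3 - 15*b^2 + 10*I*b - 16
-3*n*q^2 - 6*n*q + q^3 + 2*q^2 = q*(-3*n + q)*(q + 2)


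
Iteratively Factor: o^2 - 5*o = (o)*(o - 5)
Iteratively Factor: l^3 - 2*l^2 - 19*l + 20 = (l - 5)*(l^2 + 3*l - 4) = (l - 5)*(l + 4)*(l - 1)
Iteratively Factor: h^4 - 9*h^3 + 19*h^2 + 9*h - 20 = (h - 4)*(h^3 - 5*h^2 - h + 5) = (h - 4)*(h - 1)*(h^2 - 4*h - 5) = (h - 5)*(h - 4)*(h - 1)*(h + 1)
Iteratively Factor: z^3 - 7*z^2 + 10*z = (z)*(z^2 - 7*z + 10) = z*(z - 2)*(z - 5)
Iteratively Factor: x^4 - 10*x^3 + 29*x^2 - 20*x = (x - 5)*(x^3 - 5*x^2 + 4*x) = (x - 5)*(x - 1)*(x^2 - 4*x) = x*(x - 5)*(x - 1)*(x - 4)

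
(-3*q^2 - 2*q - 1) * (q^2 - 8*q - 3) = -3*q^4 + 22*q^3 + 24*q^2 + 14*q + 3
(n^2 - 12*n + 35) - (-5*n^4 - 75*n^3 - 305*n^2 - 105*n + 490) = 5*n^4 + 75*n^3 + 306*n^2 + 93*n - 455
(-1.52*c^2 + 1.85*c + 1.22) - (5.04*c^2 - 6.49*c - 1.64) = -6.56*c^2 + 8.34*c + 2.86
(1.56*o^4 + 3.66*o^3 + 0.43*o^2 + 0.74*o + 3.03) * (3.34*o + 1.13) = 5.2104*o^5 + 13.9872*o^4 + 5.572*o^3 + 2.9575*o^2 + 10.9564*o + 3.4239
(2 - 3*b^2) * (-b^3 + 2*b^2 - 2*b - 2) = 3*b^5 - 6*b^4 + 4*b^3 + 10*b^2 - 4*b - 4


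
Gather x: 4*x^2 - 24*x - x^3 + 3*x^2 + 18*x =-x^3 + 7*x^2 - 6*x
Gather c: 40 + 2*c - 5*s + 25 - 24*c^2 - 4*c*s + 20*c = -24*c^2 + c*(22 - 4*s) - 5*s + 65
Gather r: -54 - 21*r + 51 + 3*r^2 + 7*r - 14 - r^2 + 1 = 2*r^2 - 14*r - 16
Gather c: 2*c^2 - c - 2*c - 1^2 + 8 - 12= 2*c^2 - 3*c - 5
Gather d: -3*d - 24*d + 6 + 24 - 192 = -27*d - 162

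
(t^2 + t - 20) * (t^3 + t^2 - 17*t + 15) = t^5 + 2*t^4 - 36*t^3 - 22*t^2 + 355*t - 300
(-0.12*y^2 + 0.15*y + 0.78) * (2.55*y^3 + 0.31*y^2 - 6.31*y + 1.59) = -0.306*y^5 + 0.3453*y^4 + 2.7927*y^3 - 0.8955*y^2 - 4.6833*y + 1.2402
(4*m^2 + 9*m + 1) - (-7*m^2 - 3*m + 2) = 11*m^2 + 12*m - 1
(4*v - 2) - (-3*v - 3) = 7*v + 1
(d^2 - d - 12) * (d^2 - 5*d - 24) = d^4 - 6*d^3 - 31*d^2 + 84*d + 288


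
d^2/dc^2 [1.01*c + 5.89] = 0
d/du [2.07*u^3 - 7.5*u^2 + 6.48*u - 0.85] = 6.21*u^2 - 15.0*u + 6.48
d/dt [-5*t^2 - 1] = -10*t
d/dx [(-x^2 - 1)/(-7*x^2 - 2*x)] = 2*(x^2 - 7*x - 1)/(x^2*(49*x^2 + 28*x + 4))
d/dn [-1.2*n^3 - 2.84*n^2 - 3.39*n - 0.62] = -3.6*n^2 - 5.68*n - 3.39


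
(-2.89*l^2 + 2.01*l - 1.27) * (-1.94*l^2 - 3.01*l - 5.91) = 5.6066*l^4 + 4.7995*l^3 + 13.4936*l^2 - 8.0564*l + 7.5057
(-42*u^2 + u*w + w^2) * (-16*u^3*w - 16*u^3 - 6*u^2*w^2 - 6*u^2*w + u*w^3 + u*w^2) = 672*u^5*w + 672*u^5 + 236*u^4*w^2 + 236*u^4*w - 64*u^3*w^3 - 64*u^3*w^2 - 5*u^2*w^4 - 5*u^2*w^3 + u*w^5 + u*w^4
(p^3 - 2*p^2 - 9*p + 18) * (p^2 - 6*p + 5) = p^5 - 8*p^4 + 8*p^3 + 62*p^2 - 153*p + 90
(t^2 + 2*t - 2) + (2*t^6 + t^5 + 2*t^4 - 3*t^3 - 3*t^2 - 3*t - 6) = 2*t^6 + t^5 + 2*t^4 - 3*t^3 - 2*t^2 - t - 8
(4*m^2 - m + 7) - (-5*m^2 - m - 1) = 9*m^2 + 8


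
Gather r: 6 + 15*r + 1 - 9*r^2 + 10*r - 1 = -9*r^2 + 25*r + 6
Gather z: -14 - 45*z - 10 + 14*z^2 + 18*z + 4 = 14*z^2 - 27*z - 20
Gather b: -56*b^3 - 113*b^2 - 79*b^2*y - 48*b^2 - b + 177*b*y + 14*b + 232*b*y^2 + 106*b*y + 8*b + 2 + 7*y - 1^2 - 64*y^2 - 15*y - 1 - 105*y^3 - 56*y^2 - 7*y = -56*b^3 + b^2*(-79*y - 161) + b*(232*y^2 + 283*y + 21) - 105*y^3 - 120*y^2 - 15*y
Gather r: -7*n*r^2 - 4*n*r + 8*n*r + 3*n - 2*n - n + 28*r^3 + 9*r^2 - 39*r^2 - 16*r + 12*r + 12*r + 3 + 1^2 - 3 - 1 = 28*r^3 + r^2*(-7*n - 30) + r*(4*n + 8)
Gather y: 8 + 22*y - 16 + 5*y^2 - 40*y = 5*y^2 - 18*y - 8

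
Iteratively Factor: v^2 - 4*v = (v - 4)*(v)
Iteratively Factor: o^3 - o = (o + 1)*(o^2 - o) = o*(o + 1)*(o - 1)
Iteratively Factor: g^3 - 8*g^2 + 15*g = (g)*(g^2 - 8*g + 15) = g*(g - 5)*(g - 3)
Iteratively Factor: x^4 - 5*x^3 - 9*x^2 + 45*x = (x - 3)*(x^3 - 2*x^2 - 15*x) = (x - 3)*(x + 3)*(x^2 - 5*x) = (x - 5)*(x - 3)*(x + 3)*(x)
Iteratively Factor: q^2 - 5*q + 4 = (q - 4)*(q - 1)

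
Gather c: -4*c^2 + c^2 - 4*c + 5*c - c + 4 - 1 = 3 - 3*c^2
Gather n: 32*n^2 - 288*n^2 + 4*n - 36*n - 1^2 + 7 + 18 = -256*n^2 - 32*n + 24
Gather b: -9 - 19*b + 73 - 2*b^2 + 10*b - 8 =-2*b^2 - 9*b + 56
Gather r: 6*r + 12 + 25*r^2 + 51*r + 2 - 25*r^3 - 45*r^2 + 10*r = -25*r^3 - 20*r^2 + 67*r + 14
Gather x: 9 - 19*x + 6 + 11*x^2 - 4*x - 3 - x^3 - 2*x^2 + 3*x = -x^3 + 9*x^2 - 20*x + 12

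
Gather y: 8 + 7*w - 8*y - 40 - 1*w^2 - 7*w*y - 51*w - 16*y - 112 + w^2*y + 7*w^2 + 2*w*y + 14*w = 6*w^2 - 30*w + y*(w^2 - 5*w - 24) - 144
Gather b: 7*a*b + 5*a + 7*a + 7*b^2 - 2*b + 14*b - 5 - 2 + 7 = 12*a + 7*b^2 + b*(7*a + 12)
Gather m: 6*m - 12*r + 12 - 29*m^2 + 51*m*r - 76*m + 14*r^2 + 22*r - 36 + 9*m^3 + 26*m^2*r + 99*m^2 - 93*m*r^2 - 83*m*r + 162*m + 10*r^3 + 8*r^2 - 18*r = 9*m^3 + m^2*(26*r + 70) + m*(-93*r^2 - 32*r + 92) + 10*r^3 + 22*r^2 - 8*r - 24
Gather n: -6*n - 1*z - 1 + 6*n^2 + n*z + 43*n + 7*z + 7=6*n^2 + n*(z + 37) + 6*z + 6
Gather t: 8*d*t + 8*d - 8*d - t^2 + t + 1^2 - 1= -t^2 + t*(8*d + 1)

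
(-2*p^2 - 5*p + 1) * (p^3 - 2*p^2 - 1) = -2*p^5 - p^4 + 11*p^3 + 5*p - 1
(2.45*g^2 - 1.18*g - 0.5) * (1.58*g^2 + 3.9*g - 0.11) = 3.871*g^4 + 7.6906*g^3 - 5.6615*g^2 - 1.8202*g + 0.055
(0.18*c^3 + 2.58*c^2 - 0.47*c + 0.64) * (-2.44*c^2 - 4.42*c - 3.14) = -0.4392*c^5 - 7.0908*c^4 - 10.822*c^3 - 7.5854*c^2 - 1.353*c - 2.0096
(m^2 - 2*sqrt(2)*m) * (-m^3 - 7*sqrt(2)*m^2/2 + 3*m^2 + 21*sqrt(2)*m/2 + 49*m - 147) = -m^5 - 3*sqrt(2)*m^4/2 + 3*m^4 + 9*sqrt(2)*m^3/2 + 63*m^3 - 189*m^2 - 98*sqrt(2)*m^2 + 294*sqrt(2)*m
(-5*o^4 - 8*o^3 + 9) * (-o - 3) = 5*o^5 + 23*o^4 + 24*o^3 - 9*o - 27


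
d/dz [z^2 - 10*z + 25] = 2*z - 10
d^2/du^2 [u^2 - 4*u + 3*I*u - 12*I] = 2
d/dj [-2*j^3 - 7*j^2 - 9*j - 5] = -6*j^2 - 14*j - 9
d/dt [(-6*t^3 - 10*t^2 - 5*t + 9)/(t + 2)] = (-12*t^3 - 46*t^2 - 40*t - 19)/(t^2 + 4*t + 4)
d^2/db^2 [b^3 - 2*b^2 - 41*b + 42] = 6*b - 4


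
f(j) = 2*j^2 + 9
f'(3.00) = 12.00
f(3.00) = 27.00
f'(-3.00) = -12.00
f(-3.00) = 27.00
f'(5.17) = 20.68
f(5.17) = 62.46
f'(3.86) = 15.44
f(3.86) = 38.80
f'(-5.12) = -20.48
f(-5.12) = 61.43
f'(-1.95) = -7.80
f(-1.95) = 16.60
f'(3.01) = 12.04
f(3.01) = 27.12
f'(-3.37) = -13.48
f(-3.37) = 31.71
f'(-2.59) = -10.36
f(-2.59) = 22.42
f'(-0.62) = -2.48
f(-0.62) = 9.77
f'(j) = 4*j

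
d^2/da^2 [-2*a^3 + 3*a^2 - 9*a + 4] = 6 - 12*a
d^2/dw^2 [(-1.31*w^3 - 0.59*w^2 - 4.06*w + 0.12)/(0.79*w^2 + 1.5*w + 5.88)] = (-1.77635683940025e-15*w^4 + 2.60603200000001*w^3 - 52.43184*w^2 - 157.744512*w + 30.24576)/(0.493039*w^6 + 2.80845*w^5 + 16.341624*w^4 + 45.1818*w^3 + 121.631328*w^2 + 155.5848*w + 203.297472)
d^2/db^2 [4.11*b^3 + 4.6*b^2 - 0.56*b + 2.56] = 24.66*b + 9.2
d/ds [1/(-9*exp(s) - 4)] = 9*exp(s)/(9*exp(s) + 4)^2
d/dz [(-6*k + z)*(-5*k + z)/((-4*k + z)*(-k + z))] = 2*k*(53*k^2 - 26*k*z + 3*z^2)/(16*k^4 - 40*k^3*z + 33*k^2*z^2 - 10*k*z^3 + z^4)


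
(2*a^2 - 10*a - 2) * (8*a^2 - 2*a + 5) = 16*a^4 - 84*a^3 + 14*a^2 - 46*a - 10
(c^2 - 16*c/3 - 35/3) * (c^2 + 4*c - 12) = c^4 - 4*c^3/3 - 45*c^2 + 52*c/3 + 140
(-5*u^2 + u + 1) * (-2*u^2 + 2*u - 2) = 10*u^4 - 12*u^3 + 10*u^2 - 2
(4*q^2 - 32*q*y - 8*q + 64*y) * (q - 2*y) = 4*q^3 - 40*q^2*y - 8*q^2 + 64*q*y^2 + 80*q*y - 128*y^2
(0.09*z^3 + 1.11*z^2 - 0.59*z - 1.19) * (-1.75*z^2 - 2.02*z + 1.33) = -0.1575*z^5 - 2.1243*z^4 - 1.09*z^3 + 4.7506*z^2 + 1.6191*z - 1.5827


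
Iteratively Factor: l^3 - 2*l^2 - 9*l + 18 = (l - 2)*(l^2 - 9) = (l - 3)*(l - 2)*(l + 3)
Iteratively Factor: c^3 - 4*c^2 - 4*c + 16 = (c + 2)*(c^2 - 6*c + 8) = (c - 2)*(c + 2)*(c - 4)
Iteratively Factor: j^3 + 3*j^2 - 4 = (j + 2)*(j^2 + j - 2) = (j - 1)*(j + 2)*(j + 2)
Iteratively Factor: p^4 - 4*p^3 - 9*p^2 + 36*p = (p + 3)*(p^3 - 7*p^2 + 12*p) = (p - 4)*(p + 3)*(p^2 - 3*p) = p*(p - 4)*(p + 3)*(p - 3)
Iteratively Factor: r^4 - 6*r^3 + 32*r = (r + 2)*(r^3 - 8*r^2 + 16*r) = r*(r + 2)*(r^2 - 8*r + 16) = r*(r - 4)*(r + 2)*(r - 4)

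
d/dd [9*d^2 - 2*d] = 18*d - 2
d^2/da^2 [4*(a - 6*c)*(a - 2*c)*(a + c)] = 24*a - 56*c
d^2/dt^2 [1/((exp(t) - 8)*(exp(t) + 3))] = (4*exp(3*t) - 15*exp(2*t) + 121*exp(t) - 120)*exp(t)/(exp(6*t) - 15*exp(5*t) + 3*exp(4*t) + 595*exp(3*t) - 72*exp(2*t) - 8640*exp(t) - 13824)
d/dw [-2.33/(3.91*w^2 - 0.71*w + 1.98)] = (18.2206*w - 1.6543)/(3.91*w^2 - 0.71*w + 1.98)^2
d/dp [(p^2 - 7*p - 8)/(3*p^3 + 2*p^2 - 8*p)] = (-3*p^4 + 42*p^3 + 78*p^2 + 32*p - 64)/(p^2*(9*p^4 + 12*p^3 - 44*p^2 - 32*p + 64))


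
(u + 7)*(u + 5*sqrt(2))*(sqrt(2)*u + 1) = sqrt(2)*u^3 + 7*sqrt(2)*u^2 + 11*u^2 + 5*sqrt(2)*u + 77*u + 35*sqrt(2)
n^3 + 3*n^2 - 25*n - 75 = (n - 5)*(n + 3)*(n + 5)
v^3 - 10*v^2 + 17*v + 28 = (v - 7)*(v - 4)*(v + 1)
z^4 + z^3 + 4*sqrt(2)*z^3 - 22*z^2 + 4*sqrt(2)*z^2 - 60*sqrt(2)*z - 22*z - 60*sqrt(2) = (z + 1)*(z - 3*sqrt(2))*(z + 2*sqrt(2))*(z + 5*sqrt(2))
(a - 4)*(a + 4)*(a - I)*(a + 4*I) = a^4 + 3*I*a^3 - 12*a^2 - 48*I*a - 64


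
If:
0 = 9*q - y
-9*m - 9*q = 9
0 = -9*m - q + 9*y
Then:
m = -80/89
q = -9/89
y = -81/89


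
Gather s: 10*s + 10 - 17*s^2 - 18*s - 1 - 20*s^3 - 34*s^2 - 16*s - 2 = -20*s^3 - 51*s^2 - 24*s + 7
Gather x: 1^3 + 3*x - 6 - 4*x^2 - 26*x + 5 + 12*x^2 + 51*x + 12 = 8*x^2 + 28*x + 12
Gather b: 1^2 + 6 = 7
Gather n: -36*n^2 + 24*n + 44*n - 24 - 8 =-36*n^2 + 68*n - 32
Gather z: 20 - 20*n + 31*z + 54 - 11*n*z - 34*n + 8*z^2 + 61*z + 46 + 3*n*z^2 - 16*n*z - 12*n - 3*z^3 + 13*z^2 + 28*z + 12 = -66*n - 3*z^3 + z^2*(3*n + 21) + z*(120 - 27*n) + 132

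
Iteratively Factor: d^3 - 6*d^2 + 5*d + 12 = (d - 3)*(d^2 - 3*d - 4) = (d - 3)*(d + 1)*(d - 4)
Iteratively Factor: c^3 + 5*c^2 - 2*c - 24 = (c + 4)*(c^2 + c - 6) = (c + 3)*(c + 4)*(c - 2)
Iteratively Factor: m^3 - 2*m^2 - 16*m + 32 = (m - 4)*(m^2 + 2*m - 8) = (m - 4)*(m + 4)*(m - 2)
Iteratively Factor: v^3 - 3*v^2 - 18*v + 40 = (v + 4)*(v^2 - 7*v + 10) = (v - 5)*(v + 4)*(v - 2)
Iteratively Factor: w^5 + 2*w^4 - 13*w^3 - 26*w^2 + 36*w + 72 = (w - 3)*(w^4 + 5*w^3 + 2*w^2 - 20*w - 24) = (w - 3)*(w + 2)*(w^3 + 3*w^2 - 4*w - 12) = (w - 3)*(w - 2)*(w + 2)*(w^2 + 5*w + 6) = (w - 3)*(w - 2)*(w + 2)^2*(w + 3)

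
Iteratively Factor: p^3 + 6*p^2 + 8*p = (p + 4)*(p^2 + 2*p) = (p + 2)*(p + 4)*(p)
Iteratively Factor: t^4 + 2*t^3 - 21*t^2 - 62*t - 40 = (t - 5)*(t^3 + 7*t^2 + 14*t + 8) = (t - 5)*(t + 4)*(t^2 + 3*t + 2) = (t - 5)*(t + 2)*(t + 4)*(t + 1)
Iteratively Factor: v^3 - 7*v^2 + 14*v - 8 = (v - 1)*(v^2 - 6*v + 8) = (v - 4)*(v - 1)*(v - 2)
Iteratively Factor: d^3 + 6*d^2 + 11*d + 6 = (d + 3)*(d^2 + 3*d + 2) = (d + 1)*(d + 3)*(d + 2)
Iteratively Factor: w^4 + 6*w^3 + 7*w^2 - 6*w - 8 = (w + 4)*(w^3 + 2*w^2 - w - 2) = (w + 2)*(w + 4)*(w^2 - 1) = (w + 1)*(w + 2)*(w + 4)*(w - 1)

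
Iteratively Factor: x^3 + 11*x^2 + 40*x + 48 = (x + 4)*(x^2 + 7*x + 12) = (x + 3)*(x + 4)*(x + 4)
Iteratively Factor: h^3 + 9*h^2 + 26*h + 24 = (h + 2)*(h^2 + 7*h + 12) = (h + 2)*(h + 3)*(h + 4)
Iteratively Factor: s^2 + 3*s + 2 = (s + 2)*(s + 1)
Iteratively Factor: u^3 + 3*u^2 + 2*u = (u + 1)*(u^2 + 2*u) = u*(u + 1)*(u + 2)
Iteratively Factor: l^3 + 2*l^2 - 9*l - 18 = (l + 3)*(l^2 - l - 6) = (l + 2)*(l + 3)*(l - 3)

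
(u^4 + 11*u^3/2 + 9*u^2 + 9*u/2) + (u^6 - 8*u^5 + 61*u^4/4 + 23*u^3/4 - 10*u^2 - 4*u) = u^6 - 8*u^5 + 65*u^4/4 + 45*u^3/4 - u^2 + u/2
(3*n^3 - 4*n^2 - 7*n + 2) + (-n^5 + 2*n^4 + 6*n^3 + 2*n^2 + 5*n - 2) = -n^5 + 2*n^4 + 9*n^3 - 2*n^2 - 2*n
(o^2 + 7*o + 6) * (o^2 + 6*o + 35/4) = o^4 + 13*o^3 + 227*o^2/4 + 389*o/4 + 105/2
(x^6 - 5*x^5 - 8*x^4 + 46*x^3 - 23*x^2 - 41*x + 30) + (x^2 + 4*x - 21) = x^6 - 5*x^5 - 8*x^4 + 46*x^3 - 22*x^2 - 37*x + 9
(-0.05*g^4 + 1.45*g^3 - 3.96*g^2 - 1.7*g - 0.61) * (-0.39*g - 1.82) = 0.0195*g^5 - 0.4745*g^4 - 1.0946*g^3 + 7.8702*g^2 + 3.3319*g + 1.1102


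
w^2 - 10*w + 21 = (w - 7)*(w - 3)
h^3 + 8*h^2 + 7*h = h*(h + 1)*(h + 7)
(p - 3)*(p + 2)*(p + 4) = p^3 + 3*p^2 - 10*p - 24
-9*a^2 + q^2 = (-3*a + q)*(3*a + q)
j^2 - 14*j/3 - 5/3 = (j - 5)*(j + 1/3)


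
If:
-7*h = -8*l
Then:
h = 8*l/7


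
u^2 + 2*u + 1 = (u + 1)^2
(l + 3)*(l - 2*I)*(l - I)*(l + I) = l^4 + 3*l^3 - 2*I*l^3 + l^2 - 6*I*l^2 + 3*l - 2*I*l - 6*I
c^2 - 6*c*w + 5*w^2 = (c - 5*w)*(c - w)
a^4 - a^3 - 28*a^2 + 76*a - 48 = (a - 4)*(a - 2)*(a - 1)*(a + 6)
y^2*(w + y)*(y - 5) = w*y^3 - 5*w*y^2 + y^4 - 5*y^3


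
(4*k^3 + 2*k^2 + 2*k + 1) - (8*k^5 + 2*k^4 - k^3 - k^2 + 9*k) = -8*k^5 - 2*k^4 + 5*k^3 + 3*k^2 - 7*k + 1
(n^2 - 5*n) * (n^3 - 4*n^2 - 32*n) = n^5 - 9*n^4 - 12*n^3 + 160*n^2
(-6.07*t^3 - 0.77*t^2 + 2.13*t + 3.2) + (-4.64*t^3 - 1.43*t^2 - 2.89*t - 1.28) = -10.71*t^3 - 2.2*t^2 - 0.76*t + 1.92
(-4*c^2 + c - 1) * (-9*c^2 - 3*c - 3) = 36*c^4 + 3*c^3 + 18*c^2 + 3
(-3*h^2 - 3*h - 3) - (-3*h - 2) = -3*h^2 - 1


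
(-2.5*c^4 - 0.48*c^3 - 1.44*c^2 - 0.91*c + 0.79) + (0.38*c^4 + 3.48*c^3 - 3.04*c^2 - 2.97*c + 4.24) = -2.12*c^4 + 3.0*c^3 - 4.48*c^2 - 3.88*c + 5.03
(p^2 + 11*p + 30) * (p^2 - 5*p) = p^4 + 6*p^3 - 25*p^2 - 150*p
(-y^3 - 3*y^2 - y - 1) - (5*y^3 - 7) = -6*y^3 - 3*y^2 - y + 6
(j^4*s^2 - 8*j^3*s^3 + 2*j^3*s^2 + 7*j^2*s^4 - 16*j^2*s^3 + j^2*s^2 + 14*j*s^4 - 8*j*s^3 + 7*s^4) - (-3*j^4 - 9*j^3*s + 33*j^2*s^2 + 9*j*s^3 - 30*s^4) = j^4*s^2 + 3*j^4 - 8*j^3*s^3 + 2*j^3*s^2 + 9*j^3*s + 7*j^2*s^4 - 16*j^2*s^3 - 32*j^2*s^2 + 14*j*s^4 - 17*j*s^3 + 37*s^4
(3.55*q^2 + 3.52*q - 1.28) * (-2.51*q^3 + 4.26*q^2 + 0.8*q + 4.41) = -8.9105*q^5 + 6.2878*q^4 + 21.048*q^3 + 13.0187*q^2 + 14.4992*q - 5.6448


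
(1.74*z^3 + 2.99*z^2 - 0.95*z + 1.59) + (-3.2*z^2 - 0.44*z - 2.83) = 1.74*z^3 - 0.21*z^2 - 1.39*z - 1.24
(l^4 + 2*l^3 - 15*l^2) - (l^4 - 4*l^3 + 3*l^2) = 6*l^3 - 18*l^2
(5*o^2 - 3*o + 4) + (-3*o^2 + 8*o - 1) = 2*o^2 + 5*o + 3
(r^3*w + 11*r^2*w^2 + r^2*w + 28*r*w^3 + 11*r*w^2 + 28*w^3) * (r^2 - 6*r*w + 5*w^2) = r^5*w + 5*r^4*w^2 + r^4*w - 33*r^3*w^3 + 5*r^3*w^2 - 113*r^2*w^4 - 33*r^2*w^3 + 140*r*w^5 - 113*r*w^4 + 140*w^5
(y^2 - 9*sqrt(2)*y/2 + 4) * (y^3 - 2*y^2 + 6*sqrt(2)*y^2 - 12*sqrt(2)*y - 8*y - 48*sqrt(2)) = y^5 - 2*y^4 + 3*sqrt(2)*y^4/2 - 58*y^3 - 3*sqrt(2)*y^3 + 12*sqrt(2)*y^2 + 100*y^2 - 48*sqrt(2)*y + 400*y - 192*sqrt(2)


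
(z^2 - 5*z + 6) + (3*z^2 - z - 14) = 4*z^2 - 6*z - 8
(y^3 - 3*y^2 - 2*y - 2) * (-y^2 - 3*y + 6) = -y^5 + 17*y^3 - 10*y^2 - 6*y - 12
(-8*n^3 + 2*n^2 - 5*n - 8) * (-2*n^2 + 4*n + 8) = 16*n^5 - 36*n^4 - 46*n^3 + 12*n^2 - 72*n - 64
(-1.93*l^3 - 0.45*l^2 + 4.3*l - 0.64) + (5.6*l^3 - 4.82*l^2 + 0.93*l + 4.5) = 3.67*l^3 - 5.27*l^2 + 5.23*l + 3.86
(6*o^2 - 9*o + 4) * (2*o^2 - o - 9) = 12*o^4 - 24*o^3 - 37*o^2 + 77*o - 36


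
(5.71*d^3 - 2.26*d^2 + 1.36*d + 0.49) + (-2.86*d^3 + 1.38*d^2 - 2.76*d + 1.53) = 2.85*d^3 - 0.88*d^2 - 1.4*d + 2.02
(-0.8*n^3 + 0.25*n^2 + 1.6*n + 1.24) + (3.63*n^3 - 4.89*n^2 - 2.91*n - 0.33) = 2.83*n^3 - 4.64*n^2 - 1.31*n + 0.91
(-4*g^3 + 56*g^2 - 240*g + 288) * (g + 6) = -4*g^4 + 32*g^3 + 96*g^2 - 1152*g + 1728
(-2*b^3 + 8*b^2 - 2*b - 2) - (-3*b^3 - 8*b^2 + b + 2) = b^3 + 16*b^2 - 3*b - 4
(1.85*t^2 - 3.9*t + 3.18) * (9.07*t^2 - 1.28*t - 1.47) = 16.7795*t^4 - 37.741*t^3 + 31.1151*t^2 + 1.6626*t - 4.6746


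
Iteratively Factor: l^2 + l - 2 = (l - 1)*(l + 2)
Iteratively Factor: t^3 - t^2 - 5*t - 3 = (t + 1)*(t^2 - 2*t - 3) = (t + 1)^2*(t - 3)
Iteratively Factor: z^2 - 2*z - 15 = (z + 3)*(z - 5)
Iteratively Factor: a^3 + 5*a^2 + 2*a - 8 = (a + 2)*(a^2 + 3*a - 4) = (a + 2)*(a + 4)*(a - 1)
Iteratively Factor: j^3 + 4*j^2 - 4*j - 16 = (j + 2)*(j^2 + 2*j - 8) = (j + 2)*(j + 4)*(j - 2)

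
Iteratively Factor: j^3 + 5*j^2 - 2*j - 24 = (j - 2)*(j^2 + 7*j + 12) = (j - 2)*(j + 3)*(j + 4)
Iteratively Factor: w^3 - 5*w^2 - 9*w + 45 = (w + 3)*(w^2 - 8*w + 15) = (w - 3)*(w + 3)*(w - 5)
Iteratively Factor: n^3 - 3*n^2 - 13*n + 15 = (n - 1)*(n^2 - 2*n - 15) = (n - 5)*(n - 1)*(n + 3)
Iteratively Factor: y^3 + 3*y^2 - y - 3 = (y + 1)*(y^2 + 2*y - 3) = (y - 1)*(y + 1)*(y + 3)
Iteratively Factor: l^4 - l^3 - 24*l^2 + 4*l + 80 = (l - 5)*(l^3 + 4*l^2 - 4*l - 16) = (l - 5)*(l + 4)*(l^2 - 4) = (l - 5)*(l - 2)*(l + 4)*(l + 2)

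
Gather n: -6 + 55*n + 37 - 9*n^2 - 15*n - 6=-9*n^2 + 40*n + 25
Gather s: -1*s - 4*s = -5*s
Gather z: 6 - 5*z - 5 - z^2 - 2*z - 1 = -z^2 - 7*z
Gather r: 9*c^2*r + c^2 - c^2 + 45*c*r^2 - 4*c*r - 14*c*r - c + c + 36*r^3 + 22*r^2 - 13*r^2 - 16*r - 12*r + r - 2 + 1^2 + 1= 36*r^3 + r^2*(45*c + 9) + r*(9*c^2 - 18*c - 27)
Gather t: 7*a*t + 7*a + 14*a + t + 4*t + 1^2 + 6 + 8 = 21*a + t*(7*a + 5) + 15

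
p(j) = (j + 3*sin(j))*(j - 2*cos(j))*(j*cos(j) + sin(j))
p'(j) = (j + 3*sin(j))*(j - 2*cos(j))*(-j*sin(j) + 2*cos(j)) + (j + 3*sin(j))*(j*cos(j) + sin(j))*(2*sin(j) + 1) + (j - 2*cos(j))*(j*cos(j) + sin(j))*(3*cos(j) + 1) = -(j + 3*sin(j))*(j - 2*cos(j))*(j*sin(j) - 2*cos(j)) + (j + 3*sin(j))*(j*cos(j) + sin(j))*(2*sin(j) + 1) + (j - 2*cos(j))*(j*cos(j) + sin(j))*(3*cos(j) + 1)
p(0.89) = -1.59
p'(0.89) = 8.90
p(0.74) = -2.49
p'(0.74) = 3.04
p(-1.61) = -6.61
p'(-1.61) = -14.95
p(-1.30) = -10.08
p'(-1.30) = -6.28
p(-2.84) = 8.38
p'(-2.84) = -9.03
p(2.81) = -41.50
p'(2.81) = -44.39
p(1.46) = 6.36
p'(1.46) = 10.47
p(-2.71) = 7.24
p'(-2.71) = -8.63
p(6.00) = 115.43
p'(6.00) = 175.01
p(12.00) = 1027.51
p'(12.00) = 1212.70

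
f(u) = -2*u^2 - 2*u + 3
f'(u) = -4*u - 2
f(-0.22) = 3.34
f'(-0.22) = -1.12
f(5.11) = -59.44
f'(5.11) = -22.44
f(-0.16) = 3.27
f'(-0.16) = -1.36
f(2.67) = -16.60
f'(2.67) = -12.68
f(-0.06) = 3.11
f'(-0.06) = -1.76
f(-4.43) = -27.39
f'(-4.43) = 15.72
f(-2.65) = -5.74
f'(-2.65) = 8.60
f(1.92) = -8.21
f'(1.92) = -9.68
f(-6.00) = -57.00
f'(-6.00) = 22.00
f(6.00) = -81.00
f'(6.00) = -26.00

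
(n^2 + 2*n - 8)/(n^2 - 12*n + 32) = (n^2 + 2*n - 8)/(n^2 - 12*n + 32)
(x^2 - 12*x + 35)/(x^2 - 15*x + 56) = (x - 5)/(x - 8)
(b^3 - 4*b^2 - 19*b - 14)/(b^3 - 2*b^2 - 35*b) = (b^2 + 3*b + 2)/(b*(b + 5))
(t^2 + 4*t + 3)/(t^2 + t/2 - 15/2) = 2*(t + 1)/(2*t - 5)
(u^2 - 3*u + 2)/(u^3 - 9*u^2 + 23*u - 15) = (u - 2)/(u^2 - 8*u + 15)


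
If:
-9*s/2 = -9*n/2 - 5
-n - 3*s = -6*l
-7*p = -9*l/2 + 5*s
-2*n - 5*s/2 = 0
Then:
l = 35/243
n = -50/81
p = -295/1134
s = 40/81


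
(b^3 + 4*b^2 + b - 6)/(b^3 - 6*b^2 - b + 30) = (b^2 + 2*b - 3)/(b^2 - 8*b + 15)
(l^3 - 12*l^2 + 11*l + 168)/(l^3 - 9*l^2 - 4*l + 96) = (l - 7)/(l - 4)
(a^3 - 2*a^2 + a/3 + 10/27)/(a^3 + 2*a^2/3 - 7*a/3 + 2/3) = (27*a^3 - 54*a^2 + 9*a + 10)/(9*(3*a^3 + 2*a^2 - 7*a + 2))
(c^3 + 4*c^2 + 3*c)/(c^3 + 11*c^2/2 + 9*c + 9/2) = 2*c/(2*c + 3)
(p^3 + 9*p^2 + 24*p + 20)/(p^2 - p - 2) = (p^3 + 9*p^2 + 24*p + 20)/(p^2 - p - 2)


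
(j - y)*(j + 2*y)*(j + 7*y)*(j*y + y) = j^4*y + 8*j^3*y^2 + j^3*y + 5*j^2*y^3 + 8*j^2*y^2 - 14*j*y^4 + 5*j*y^3 - 14*y^4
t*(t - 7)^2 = t^3 - 14*t^2 + 49*t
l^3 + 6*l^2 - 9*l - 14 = (l - 2)*(l + 1)*(l + 7)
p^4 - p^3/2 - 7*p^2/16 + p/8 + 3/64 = (p - 3/4)*(p - 1/2)*(p + 1/4)*(p + 1/2)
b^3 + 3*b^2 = b^2*(b + 3)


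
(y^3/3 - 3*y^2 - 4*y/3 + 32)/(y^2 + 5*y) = (y^3 - 9*y^2 - 4*y + 96)/(3*y*(y + 5))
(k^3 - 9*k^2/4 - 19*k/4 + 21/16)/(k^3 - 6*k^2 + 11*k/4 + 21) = (k - 1/4)/(k - 4)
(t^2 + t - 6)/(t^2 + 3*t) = (t - 2)/t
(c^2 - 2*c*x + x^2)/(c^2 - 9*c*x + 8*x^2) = (-c + x)/(-c + 8*x)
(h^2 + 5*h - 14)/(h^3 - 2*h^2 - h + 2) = (h + 7)/(h^2 - 1)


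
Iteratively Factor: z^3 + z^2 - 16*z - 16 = (z + 4)*(z^2 - 3*z - 4) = (z + 1)*(z + 4)*(z - 4)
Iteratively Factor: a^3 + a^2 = (a)*(a^2 + a) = a^2*(a + 1)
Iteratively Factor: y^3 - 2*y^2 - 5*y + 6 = (y + 2)*(y^2 - 4*y + 3) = (y - 3)*(y + 2)*(y - 1)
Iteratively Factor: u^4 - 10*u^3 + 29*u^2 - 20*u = (u)*(u^3 - 10*u^2 + 29*u - 20) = u*(u - 4)*(u^2 - 6*u + 5) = u*(u - 5)*(u - 4)*(u - 1)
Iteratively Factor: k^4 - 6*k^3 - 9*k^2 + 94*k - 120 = (k - 5)*(k^3 - k^2 - 14*k + 24) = (k - 5)*(k + 4)*(k^2 - 5*k + 6) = (k - 5)*(k - 2)*(k + 4)*(k - 3)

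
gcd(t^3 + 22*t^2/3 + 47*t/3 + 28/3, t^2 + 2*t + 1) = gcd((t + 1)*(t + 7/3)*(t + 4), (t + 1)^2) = t + 1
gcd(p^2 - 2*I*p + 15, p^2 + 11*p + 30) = 1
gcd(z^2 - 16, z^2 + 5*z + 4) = z + 4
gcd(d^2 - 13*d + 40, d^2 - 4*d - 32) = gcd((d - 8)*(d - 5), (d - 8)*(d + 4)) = d - 8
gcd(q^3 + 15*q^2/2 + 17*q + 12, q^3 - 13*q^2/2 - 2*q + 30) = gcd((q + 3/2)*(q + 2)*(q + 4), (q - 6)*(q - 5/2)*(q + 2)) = q + 2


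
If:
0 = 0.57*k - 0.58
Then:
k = 1.02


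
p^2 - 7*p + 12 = (p - 4)*(p - 3)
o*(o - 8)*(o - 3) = o^3 - 11*o^2 + 24*o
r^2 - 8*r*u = r*(r - 8*u)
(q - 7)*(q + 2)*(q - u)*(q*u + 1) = q^4*u - q^3*u^2 - 5*q^3*u + q^3 + 5*q^2*u^2 - 15*q^2*u - 5*q^2 + 14*q*u^2 + 5*q*u - 14*q + 14*u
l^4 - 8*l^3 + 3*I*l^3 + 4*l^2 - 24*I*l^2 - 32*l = l*(l - 8)*(l - I)*(l + 4*I)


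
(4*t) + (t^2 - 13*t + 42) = t^2 - 9*t + 42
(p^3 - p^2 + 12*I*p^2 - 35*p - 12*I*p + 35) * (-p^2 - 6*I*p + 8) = -p^5 + p^4 - 18*I*p^4 + 115*p^3 + 18*I*p^3 - 115*p^2 + 306*I*p^2 - 280*p - 306*I*p + 280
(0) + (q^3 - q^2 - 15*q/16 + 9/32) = q^3 - q^2 - 15*q/16 + 9/32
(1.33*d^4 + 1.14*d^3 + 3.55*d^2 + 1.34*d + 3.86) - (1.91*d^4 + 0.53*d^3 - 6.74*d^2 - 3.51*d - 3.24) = -0.58*d^4 + 0.61*d^3 + 10.29*d^2 + 4.85*d + 7.1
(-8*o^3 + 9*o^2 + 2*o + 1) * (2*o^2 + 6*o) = -16*o^5 - 30*o^4 + 58*o^3 + 14*o^2 + 6*o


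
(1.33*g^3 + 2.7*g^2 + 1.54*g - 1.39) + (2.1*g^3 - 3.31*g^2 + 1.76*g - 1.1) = 3.43*g^3 - 0.61*g^2 + 3.3*g - 2.49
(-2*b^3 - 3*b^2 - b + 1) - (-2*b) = -2*b^3 - 3*b^2 + b + 1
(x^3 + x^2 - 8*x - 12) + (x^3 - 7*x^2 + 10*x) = 2*x^3 - 6*x^2 + 2*x - 12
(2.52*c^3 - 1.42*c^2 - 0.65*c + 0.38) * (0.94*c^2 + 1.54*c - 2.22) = 2.3688*c^5 + 2.546*c^4 - 8.3922*c^3 + 2.5086*c^2 + 2.0282*c - 0.8436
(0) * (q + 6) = 0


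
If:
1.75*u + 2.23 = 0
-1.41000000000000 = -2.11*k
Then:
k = 0.67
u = -1.27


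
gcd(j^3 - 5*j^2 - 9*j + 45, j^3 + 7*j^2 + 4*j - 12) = 1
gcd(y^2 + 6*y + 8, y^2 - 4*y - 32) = y + 4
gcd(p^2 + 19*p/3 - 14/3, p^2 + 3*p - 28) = p + 7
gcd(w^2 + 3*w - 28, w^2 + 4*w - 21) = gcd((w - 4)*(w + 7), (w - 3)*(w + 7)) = w + 7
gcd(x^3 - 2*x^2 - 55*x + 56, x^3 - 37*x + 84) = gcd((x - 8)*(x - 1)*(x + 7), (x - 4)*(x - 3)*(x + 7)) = x + 7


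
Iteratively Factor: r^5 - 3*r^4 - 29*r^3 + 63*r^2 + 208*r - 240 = (r + 3)*(r^4 - 6*r^3 - 11*r^2 + 96*r - 80) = (r - 1)*(r + 3)*(r^3 - 5*r^2 - 16*r + 80) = (r - 1)*(r + 3)*(r + 4)*(r^2 - 9*r + 20) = (r - 4)*(r - 1)*(r + 3)*(r + 4)*(r - 5)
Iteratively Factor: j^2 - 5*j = (j)*(j - 5)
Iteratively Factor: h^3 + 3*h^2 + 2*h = (h + 1)*(h^2 + 2*h) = h*(h + 1)*(h + 2)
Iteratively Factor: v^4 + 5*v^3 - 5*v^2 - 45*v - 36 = (v - 3)*(v^3 + 8*v^2 + 19*v + 12) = (v - 3)*(v + 1)*(v^2 + 7*v + 12) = (v - 3)*(v + 1)*(v + 3)*(v + 4)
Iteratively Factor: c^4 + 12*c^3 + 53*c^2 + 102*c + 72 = (c + 2)*(c^3 + 10*c^2 + 33*c + 36) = (c + 2)*(c + 3)*(c^2 + 7*c + 12) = (c + 2)*(c + 3)^2*(c + 4)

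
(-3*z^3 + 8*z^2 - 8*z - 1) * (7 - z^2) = 3*z^5 - 8*z^4 - 13*z^3 + 57*z^2 - 56*z - 7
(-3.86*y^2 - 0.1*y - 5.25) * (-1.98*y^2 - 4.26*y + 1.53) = 7.6428*y^4 + 16.6416*y^3 + 4.9152*y^2 + 22.212*y - 8.0325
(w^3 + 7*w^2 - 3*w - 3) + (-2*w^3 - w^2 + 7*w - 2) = -w^3 + 6*w^2 + 4*w - 5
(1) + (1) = 2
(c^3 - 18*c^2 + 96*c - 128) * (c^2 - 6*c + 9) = c^5 - 24*c^4 + 213*c^3 - 866*c^2 + 1632*c - 1152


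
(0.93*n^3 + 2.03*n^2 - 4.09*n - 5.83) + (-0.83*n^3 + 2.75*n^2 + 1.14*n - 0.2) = 0.1*n^3 + 4.78*n^2 - 2.95*n - 6.03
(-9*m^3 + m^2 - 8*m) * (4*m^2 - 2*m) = -36*m^5 + 22*m^4 - 34*m^3 + 16*m^2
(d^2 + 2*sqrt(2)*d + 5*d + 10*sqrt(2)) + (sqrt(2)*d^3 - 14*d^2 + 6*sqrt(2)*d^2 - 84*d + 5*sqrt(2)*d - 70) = sqrt(2)*d^3 - 13*d^2 + 6*sqrt(2)*d^2 - 79*d + 7*sqrt(2)*d - 70 + 10*sqrt(2)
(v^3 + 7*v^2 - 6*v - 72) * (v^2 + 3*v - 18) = v^5 + 10*v^4 - 3*v^3 - 216*v^2 - 108*v + 1296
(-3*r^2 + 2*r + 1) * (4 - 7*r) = 21*r^3 - 26*r^2 + r + 4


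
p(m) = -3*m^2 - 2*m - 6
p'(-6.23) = 35.38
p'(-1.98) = 9.88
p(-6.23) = -109.98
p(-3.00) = -27.00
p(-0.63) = -5.93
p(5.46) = -106.35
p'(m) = -6*m - 2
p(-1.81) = -12.21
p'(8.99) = -55.94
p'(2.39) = -16.34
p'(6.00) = -38.00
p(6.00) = -126.00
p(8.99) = -266.44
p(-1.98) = -13.80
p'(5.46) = -34.76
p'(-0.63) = 1.78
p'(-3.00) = 16.00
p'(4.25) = -27.50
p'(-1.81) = 8.86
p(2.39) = -27.92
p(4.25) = -68.69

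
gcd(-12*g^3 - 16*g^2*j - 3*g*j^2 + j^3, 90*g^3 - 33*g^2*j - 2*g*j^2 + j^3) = 1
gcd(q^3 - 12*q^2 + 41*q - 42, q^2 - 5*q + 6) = q^2 - 5*q + 6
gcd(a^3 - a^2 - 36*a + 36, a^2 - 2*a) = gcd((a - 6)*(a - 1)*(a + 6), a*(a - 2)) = 1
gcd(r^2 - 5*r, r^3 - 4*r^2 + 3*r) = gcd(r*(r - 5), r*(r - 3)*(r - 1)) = r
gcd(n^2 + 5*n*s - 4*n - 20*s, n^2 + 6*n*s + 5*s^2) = n + 5*s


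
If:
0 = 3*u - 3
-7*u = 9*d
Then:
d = -7/9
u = 1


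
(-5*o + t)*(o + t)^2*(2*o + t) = -10*o^4 - 23*o^3*t - 15*o^2*t^2 - o*t^3 + t^4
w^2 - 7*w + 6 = (w - 6)*(w - 1)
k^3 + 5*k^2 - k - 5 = (k - 1)*(k + 1)*(k + 5)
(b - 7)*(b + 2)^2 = b^3 - 3*b^2 - 24*b - 28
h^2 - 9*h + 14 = (h - 7)*(h - 2)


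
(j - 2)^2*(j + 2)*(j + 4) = j^4 + 2*j^3 - 12*j^2 - 8*j + 32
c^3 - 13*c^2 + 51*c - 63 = (c - 7)*(c - 3)^2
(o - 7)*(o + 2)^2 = o^3 - 3*o^2 - 24*o - 28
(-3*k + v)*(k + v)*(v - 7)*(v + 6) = -3*k^2*v^2 + 3*k^2*v + 126*k^2 - 2*k*v^3 + 2*k*v^2 + 84*k*v + v^4 - v^3 - 42*v^2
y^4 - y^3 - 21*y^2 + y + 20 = (y - 5)*(y - 1)*(y + 1)*(y + 4)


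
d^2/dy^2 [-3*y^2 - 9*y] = -6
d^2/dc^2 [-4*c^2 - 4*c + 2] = -8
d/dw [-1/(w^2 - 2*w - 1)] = 2*(w - 1)/(-w^2 + 2*w + 1)^2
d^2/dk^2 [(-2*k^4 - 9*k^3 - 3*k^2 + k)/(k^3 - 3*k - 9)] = 6*(-3*k^6 - 44*k^5 - 189*k^4 - 233*k^3 - 549*k^2 - 729*k - 90)/(k^9 - 9*k^7 - 27*k^6 + 27*k^5 + 162*k^4 + 216*k^3 - 243*k^2 - 729*k - 729)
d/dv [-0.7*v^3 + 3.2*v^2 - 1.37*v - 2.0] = -2.1*v^2 + 6.4*v - 1.37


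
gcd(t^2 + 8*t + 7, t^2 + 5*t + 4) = t + 1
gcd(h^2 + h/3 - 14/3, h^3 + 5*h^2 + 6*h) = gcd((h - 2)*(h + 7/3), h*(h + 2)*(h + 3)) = 1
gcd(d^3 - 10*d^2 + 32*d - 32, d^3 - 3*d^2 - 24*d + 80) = d^2 - 8*d + 16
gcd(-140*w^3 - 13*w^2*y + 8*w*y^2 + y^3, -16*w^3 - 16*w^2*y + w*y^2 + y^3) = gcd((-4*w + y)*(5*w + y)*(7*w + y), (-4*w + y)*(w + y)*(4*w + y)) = -4*w + y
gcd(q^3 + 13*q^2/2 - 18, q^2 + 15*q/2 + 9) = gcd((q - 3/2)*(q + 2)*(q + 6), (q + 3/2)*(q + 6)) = q + 6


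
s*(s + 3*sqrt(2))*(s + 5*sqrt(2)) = s^3 + 8*sqrt(2)*s^2 + 30*s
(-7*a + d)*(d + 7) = -7*a*d - 49*a + d^2 + 7*d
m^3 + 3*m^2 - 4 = (m - 1)*(m + 2)^2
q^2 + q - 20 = (q - 4)*(q + 5)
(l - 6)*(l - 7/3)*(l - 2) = l^3 - 31*l^2/3 + 92*l/3 - 28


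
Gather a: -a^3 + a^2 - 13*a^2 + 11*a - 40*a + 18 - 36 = -a^3 - 12*a^2 - 29*a - 18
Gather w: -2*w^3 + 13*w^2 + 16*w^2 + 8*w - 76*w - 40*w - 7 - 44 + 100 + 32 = -2*w^3 + 29*w^2 - 108*w + 81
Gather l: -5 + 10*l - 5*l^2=-5*l^2 + 10*l - 5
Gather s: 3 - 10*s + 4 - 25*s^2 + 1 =-25*s^2 - 10*s + 8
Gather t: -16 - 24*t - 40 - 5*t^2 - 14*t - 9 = -5*t^2 - 38*t - 65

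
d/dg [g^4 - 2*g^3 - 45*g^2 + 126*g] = 4*g^3 - 6*g^2 - 90*g + 126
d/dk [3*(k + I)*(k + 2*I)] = 6*k + 9*I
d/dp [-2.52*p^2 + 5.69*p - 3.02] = 5.69 - 5.04*p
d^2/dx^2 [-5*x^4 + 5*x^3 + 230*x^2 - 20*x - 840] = -60*x^2 + 30*x + 460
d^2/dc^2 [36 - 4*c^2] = -8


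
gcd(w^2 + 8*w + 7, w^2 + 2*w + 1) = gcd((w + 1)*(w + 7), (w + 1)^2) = w + 1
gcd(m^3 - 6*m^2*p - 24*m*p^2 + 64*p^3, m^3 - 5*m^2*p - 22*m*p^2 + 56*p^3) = -m^2 - 2*m*p + 8*p^2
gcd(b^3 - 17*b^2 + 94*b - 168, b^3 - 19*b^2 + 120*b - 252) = b^2 - 13*b + 42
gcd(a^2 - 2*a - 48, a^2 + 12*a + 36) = a + 6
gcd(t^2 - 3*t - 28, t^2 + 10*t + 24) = t + 4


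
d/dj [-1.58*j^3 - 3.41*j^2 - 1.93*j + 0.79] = -4.74*j^2 - 6.82*j - 1.93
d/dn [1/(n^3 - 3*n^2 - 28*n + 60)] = (-3*n^2 + 6*n + 28)/(n^3 - 3*n^2 - 28*n + 60)^2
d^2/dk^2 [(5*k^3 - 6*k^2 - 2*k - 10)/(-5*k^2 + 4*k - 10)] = 20*(34*k^3 + 45*k^2 - 240*k + 34)/(125*k^6 - 300*k^5 + 990*k^4 - 1264*k^3 + 1980*k^2 - 1200*k + 1000)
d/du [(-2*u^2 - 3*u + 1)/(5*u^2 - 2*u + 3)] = (19*u^2 - 22*u - 7)/(25*u^4 - 20*u^3 + 34*u^2 - 12*u + 9)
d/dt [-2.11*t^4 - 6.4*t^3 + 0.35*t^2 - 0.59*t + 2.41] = -8.44*t^3 - 19.2*t^2 + 0.7*t - 0.59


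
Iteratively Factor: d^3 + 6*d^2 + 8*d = (d)*(d^2 + 6*d + 8) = d*(d + 2)*(d + 4)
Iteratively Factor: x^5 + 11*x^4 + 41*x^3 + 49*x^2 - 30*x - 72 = (x + 4)*(x^4 + 7*x^3 + 13*x^2 - 3*x - 18) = (x - 1)*(x + 4)*(x^3 + 8*x^2 + 21*x + 18) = (x - 1)*(x + 2)*(x + 4)*(x^2 + 6*x + 9) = (x - 1)*(x + 2)*(x + 3)*(x + 4)*(x + 3)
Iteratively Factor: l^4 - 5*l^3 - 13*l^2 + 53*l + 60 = (l - 5)*(l^3 - 13*l - 12) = (l - 5)*(l + 3)*(l^2 - 3*l - 4) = (l - 5)*(l + 1)*(l + 3)*(l - 4)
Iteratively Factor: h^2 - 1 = (h + 1)*(h - 1)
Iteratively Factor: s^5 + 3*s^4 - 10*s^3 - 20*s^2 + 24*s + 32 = (s + 4)*(s^4 - s^3 - 6*s^2 + 4*s + 8) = (s + 2)*(s + 4)*(s^3 - 3*s^2 + 4) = (s - 2)*(s + 2)*(s + 4)*(s^2 - s - 2) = (s - 2)^2*(s + 2)*(s + 4)*(s + 1)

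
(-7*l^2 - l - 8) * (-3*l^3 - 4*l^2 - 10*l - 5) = 21*l^5 + 31*l^4 + 98*l^3 + 77*l^2 + 85*l + 40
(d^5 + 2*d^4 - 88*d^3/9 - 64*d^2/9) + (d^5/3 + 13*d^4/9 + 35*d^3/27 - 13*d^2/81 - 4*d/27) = 4*d^5/3 + 31*d^4/9 - 229*d^3/27 - 589*d^2/81 - 4*d/27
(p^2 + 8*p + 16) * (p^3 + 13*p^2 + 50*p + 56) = p^5 + 21*p^4 + 170*p^3 + 664*p^2 + 1248*p + 896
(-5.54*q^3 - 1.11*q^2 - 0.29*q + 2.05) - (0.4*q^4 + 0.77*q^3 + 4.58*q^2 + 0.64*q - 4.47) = -0.4*q^4 - 6.31*q^3 - 5.69*q^2 - 0.93*q + 6.52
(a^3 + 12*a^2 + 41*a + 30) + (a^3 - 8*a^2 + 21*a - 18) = 2*a^3 + 4*a^2 + 62*a + 12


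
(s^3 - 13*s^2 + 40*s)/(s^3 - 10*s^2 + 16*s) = (s - 5)/(s - 2)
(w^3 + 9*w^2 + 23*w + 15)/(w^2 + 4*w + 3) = w + 5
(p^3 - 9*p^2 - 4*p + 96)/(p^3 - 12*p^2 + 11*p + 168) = (p - 4)/(p - 7)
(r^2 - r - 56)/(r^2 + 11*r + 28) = (r - 8)/(r + 4)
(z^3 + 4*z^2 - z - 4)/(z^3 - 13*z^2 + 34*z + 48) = (z^2 + 3*z - 4)/(z^2 - 14*z + 48)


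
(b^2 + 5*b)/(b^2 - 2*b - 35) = b/(b - 7)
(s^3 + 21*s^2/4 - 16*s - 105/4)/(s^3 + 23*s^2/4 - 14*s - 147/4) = (4*s + 5)/(4*s + 7)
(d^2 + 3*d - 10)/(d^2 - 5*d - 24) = (-d^2 - 3*d + 10)/(-d^2 + 5*d + 24)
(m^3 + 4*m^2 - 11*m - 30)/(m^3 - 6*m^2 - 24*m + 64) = (m^3 + 4*m^2 - 11*m - 30)/(m^3 - 6*m^2 - 24*m + 64)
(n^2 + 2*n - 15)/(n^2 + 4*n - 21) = (n + 5)/(n + 7)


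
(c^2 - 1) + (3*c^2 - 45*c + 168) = 4*c^2 - 45*c + 167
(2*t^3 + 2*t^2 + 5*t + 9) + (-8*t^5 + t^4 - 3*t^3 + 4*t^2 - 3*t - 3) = -8*t^5 + t^4 - t^3 + 6*t^2 + 2*t + 6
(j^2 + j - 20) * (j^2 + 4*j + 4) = j^4 + 5*j^3 - 12*j^2 - 76*j - 80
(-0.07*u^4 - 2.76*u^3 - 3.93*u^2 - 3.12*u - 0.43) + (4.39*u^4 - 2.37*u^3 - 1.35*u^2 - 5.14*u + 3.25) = 4.32*u^4 - 5.13*u^3 - 5.28*u^2 - 8.26*u + 2.82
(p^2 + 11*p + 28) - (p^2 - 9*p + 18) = 20*p + 10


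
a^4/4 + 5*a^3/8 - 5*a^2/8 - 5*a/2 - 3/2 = (a/4 + 1/4)*(a - 2)*(a + 3/2)*(a + 2)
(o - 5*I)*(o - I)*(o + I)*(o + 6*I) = o^4 + I*o^3 + 31*o^2 + I*o + 30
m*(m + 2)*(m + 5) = m^3 + 7*m^2 + 10*m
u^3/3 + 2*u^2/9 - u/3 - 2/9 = (u/3 + 1/3)*(u - 1)*(u + 2/3)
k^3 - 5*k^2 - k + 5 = (k - 5)*(k - 1)*(k + 1)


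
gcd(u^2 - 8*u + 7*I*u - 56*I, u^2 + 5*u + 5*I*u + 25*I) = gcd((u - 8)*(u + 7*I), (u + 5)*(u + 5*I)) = 1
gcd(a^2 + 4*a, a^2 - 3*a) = a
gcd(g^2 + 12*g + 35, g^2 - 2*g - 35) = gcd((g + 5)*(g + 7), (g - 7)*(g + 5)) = g + 5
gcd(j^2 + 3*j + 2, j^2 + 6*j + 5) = j + 1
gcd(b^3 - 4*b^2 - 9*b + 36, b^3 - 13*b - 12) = b^2 - b - 12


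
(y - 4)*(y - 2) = y^2 - 6*y + 8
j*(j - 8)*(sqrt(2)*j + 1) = sqrt(2)*j^3 - 8*sqrt(2)*j^2 + j^2 - 8*j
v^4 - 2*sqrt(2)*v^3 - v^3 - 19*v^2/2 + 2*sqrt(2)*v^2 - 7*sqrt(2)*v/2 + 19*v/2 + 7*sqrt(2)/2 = (v - 1)*(v - 7*sqrt(2)/2)*(v + sqrt(2)/2)*(v + sqrt(2))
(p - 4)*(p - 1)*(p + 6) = p^3 + p^2 - 26*p + 24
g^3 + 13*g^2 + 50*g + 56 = (g + 2)*(g + 4)*(g + 7)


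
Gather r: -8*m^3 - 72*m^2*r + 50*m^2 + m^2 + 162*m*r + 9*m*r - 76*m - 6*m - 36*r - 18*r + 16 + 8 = -8*m^3 + 51*m^2 - 82*m + r*(-72*m^2 + 171*m - 54) + 24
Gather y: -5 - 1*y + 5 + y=0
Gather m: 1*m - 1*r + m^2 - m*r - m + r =m^2 - m*r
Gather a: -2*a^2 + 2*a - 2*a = -2*a^2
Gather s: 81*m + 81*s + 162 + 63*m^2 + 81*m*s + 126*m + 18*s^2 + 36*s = 63*m^2 + 207*m + 18*s^2 + s*(81*m + 117) + 162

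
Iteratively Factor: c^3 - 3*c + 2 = (c - 1)*(c^2 + c - 2) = (c - 1)*(c + 2)*(c - 1)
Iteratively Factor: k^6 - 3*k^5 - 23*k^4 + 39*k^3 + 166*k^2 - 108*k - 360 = (k + 3)*(k^5 - 6*k^4 - 5*k^3 + 54*k^2 + 4*k - 120) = (k + 2)*(k + 3)*(k^4 - 8*k^3 + 11*k^2 + 32*k - 60) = (k - 3)*(k + 2)*(k + 3)*(k^3 - 5*k^2 - 4*k + 20) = (k - 5)*(k - 3)*(k + 2)*(k + 3)*(k^2 - 4) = (k - 5)*(k - 3)*(k - 2)*(k + 2)*(k + 3)*(k + 2)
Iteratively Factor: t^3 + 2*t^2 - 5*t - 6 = (t + 1)*(t^2 + t - 6) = (t - 2)*(t + 1)*(t + 3)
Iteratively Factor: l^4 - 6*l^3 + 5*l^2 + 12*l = (l - 4)*(l^3 - 2*l^2 - 3*l) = (l - 4)*(l + 1)*(l^2 - 3*l) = (l - 4)*(l - 3)*(l + 1)*(l)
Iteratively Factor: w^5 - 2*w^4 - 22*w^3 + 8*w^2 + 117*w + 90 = (w + 3)*(w^4 - 5*w^3 - 7*w^2 + 29*w + 30) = (w + 2)*(w + 3)*(w^3 - 7*w^2 + 7*w + 15) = (w + 1)*(w + 2)*(w + 3)*(w^2 - 8*w + 15) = (w - 3)*(w + 1)*(w + 2)*(w + 3)*(w - 5)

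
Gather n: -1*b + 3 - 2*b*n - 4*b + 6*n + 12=-5*b + n*(6 - 2*b) + 15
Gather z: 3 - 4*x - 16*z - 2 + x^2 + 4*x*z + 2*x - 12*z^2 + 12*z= x^2 - 2*x - 12*z^2 + z*(4*x - 4) + 1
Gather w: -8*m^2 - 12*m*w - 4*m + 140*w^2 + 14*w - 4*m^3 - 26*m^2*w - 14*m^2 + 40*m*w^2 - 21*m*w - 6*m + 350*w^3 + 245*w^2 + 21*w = -4*m^3 - 22*m^2 - 10*m + 350*w^3 + w^2*(40*m + 385) + w*(-26*m^2 - 33*m + 35)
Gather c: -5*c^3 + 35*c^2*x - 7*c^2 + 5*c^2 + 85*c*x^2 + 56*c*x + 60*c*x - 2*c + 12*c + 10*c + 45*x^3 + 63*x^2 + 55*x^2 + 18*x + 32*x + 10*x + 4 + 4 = -5*c^3 + c^2*(35*x - 2) + c*(85*x^2 + 116*x + 20) + 45*x^3 + 118*x^2 + 60*x + 8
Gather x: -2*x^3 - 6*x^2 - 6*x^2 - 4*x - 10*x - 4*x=-2*x^3 - 12*x^2 - 18*x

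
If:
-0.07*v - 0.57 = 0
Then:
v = -8.14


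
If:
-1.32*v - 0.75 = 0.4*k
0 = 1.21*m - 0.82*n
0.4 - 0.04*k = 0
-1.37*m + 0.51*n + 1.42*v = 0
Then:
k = 10.00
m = -8.28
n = -12.21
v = -3.60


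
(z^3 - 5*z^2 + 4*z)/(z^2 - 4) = z*(z^2 - 5*z + 4)/(z^2 - 4)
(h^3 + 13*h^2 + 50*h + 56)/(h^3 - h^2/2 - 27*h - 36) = 2*(h^2 + 9*h + 14)/(2*h^2 - 9*h - 18)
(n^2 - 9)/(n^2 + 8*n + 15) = (n - 3)/(n + 5)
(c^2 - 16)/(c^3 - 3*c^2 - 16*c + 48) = 1/(c - 3)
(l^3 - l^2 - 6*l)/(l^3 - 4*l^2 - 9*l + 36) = l*(l + 2)/(l^2 - l - 12)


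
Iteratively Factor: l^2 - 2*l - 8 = (l + 2)*(l - 4)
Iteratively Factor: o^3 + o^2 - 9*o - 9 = (o + 1)*(o^2 - 9) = (o - 3)*(o + 1)*(o + 3)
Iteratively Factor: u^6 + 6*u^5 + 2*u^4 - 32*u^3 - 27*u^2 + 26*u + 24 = (u + 3)*(u^5 + 3*u^4 - 7*u^3 - 11*u^2 + 6*u + 8) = (u + 1)*(u + 3)*(u^4 + 2*u^3 - 9*u^2 - 2*u + 8) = (u - 2)*(u + 1)*(u + 3)*(u^3 + 4*u^2 - u - 4) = (u - 2)*(u - 1)*(u + 1)*(u + 3)*(u^2 + 5*u + 4) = (u - 2)*(u - 1)*(u + 1)*(u + 3)*(u + 4)*(u + 1)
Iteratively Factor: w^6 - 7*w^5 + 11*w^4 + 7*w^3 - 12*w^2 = (w - 3)*(w^5 - 4*w^4 - w^3 + 4*w^2) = w*(w - 3)*(w^4 - 4*w^3 - w^2 + 4*w) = w^2*(w - 3)*(w^3 - 4*w^2 - w + 4) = w^2*(w - 3)*(w - 1)*(w^2 - 3*w - 4) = w^2*(w - 4)*(w - 3)*(w - 1)*(w + 1)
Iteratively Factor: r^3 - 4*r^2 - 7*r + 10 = (r - 5)*(r^2 + r - 2) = (r - 5)*(r - 1)*(r + 2)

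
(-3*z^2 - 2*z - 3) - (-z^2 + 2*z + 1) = -2*z^2 - 4*z - 4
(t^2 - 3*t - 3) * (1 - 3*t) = -3*t^3 + 10*t^2 + 6*t - 3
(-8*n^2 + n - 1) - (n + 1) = -8*n^2 - 2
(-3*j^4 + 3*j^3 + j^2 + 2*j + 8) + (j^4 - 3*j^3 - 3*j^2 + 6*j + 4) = -2*j^4 - 2*j^2 + 8*j + 12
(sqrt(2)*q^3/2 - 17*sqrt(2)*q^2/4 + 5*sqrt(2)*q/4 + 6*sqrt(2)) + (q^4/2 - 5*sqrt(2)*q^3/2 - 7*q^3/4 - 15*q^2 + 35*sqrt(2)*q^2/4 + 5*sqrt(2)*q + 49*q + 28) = q^4/2 - 2*sqrt(2)*q^3 - 7*q^3/4 - 15*q^2 + 9*sqrt(2)*q^2/2 + 25*sqrt(2)*q/4 + 49*q + 6*sqrt(2) + 28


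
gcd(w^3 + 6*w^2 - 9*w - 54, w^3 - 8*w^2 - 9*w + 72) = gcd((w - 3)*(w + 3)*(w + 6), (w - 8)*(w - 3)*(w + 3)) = w^2 - 9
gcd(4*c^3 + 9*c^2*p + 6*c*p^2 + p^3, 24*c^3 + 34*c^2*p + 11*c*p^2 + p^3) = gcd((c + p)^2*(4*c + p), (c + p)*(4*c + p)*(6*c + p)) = 4*c^2 + 5*c*p + p^2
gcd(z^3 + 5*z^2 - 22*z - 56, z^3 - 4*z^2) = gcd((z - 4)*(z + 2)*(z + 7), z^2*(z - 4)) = z - 4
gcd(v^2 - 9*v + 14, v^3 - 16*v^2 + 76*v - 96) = v - 2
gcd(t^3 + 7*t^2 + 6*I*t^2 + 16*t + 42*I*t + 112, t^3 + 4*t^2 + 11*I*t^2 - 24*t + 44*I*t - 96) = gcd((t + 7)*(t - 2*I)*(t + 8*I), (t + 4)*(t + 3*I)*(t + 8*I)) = t + 8*I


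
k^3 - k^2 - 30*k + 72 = (k - 4)*(k - 3)*(k + 6)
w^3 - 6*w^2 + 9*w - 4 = (w - 4)*(w - 1)^2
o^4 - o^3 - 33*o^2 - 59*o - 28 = (o - 7)*(o + 1)^2*(o + 4)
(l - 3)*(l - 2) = l^2 - 5*l + 6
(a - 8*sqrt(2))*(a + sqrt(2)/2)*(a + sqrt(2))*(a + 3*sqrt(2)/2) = a^4 - 5*sqrt(2)*a^3 - 85*a^2/2 - 85*sqrt(2)*a/2 - 24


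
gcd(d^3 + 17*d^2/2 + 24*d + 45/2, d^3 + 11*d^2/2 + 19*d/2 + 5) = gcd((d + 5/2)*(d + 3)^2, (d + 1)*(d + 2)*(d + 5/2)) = d + 5/2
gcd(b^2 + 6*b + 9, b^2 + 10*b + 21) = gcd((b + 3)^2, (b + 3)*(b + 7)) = b + 3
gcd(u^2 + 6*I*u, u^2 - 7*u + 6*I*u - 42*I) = u + 6*I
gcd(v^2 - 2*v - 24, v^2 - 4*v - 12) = v - 6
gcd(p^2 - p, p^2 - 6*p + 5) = p - 1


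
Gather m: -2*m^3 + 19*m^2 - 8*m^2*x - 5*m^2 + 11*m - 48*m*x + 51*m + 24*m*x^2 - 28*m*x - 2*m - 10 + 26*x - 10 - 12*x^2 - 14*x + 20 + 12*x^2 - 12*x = -2*m^3 + m^2*(14 - 8*x) + m*(24*x^2 - 76*x + 60)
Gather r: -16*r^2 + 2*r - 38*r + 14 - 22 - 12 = -16*r^2 - 36*r - 20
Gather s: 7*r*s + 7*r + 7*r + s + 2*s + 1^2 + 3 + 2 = 14*r + s*(7*r + 3) + 6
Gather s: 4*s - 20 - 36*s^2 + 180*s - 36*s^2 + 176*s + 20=-72*s^2 + 360*s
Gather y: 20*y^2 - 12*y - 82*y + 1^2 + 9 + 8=20*y^2 - 94*y + 18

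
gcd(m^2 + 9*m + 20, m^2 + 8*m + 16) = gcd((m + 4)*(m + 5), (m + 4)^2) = m + 4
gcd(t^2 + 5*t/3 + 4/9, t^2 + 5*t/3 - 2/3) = 1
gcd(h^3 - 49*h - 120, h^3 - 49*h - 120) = h^3 - 49*h - 120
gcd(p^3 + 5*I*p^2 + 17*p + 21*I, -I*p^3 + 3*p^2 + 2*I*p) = p + I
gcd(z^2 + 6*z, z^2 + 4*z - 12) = z + 6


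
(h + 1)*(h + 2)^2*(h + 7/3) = h^4 + 22*h^3/3 + 59*h^2/3 + 68*h/3 + 28/3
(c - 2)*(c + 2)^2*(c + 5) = c^4 + 7*c^3 + 6*c^2 - 28*c - 40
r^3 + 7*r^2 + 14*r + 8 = (r + 1)*(r + 2)*(r + 4)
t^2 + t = t*(t + 1)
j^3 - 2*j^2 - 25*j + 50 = (j - 5)*(j - 2)*(j + 5)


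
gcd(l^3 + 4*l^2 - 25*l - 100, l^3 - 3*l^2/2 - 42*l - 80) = l + 4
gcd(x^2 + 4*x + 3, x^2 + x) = x + 1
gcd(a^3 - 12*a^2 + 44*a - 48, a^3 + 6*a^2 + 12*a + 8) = 1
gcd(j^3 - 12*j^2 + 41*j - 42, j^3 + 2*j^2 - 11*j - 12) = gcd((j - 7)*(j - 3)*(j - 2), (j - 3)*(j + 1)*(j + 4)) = j - 3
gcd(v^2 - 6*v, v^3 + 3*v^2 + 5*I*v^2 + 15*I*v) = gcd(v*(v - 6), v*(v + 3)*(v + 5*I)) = v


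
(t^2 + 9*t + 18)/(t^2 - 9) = (t + 6)/(t - 3)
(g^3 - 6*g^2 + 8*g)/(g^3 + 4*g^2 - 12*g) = (g - 4)/(g + 6)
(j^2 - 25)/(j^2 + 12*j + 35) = (j - 5)/(j + 7)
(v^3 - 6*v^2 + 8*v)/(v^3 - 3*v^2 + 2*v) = (v - 4)/(v - 1)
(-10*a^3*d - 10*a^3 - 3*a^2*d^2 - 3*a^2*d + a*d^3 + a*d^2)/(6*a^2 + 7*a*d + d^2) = a*(-10*a^2*d - 10*a^2 - 3*a*d^2 - 3*a*d + d^3 + d^2)/(6*a^2 + 7*a*d + d^2)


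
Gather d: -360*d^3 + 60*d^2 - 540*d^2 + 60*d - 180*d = -360*d^3 - 480*d^2 - 120*d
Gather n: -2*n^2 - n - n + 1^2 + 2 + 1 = -2*n^2 - 2*n + 4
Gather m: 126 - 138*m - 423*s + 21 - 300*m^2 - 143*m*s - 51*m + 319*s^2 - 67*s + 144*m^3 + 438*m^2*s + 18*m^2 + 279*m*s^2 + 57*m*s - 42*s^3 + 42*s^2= 144*m^3 + m^2*(438*s - 282) + m*(279*s^2 - 86*s - 189) - 42*s^3 + 361*s^2 - 490*s + 147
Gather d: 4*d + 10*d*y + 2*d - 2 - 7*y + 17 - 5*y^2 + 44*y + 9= d*(10*y + 6) - 5*y^2 + 37*y + 24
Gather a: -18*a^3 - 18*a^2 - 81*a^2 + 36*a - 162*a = -18*a^3 - 99*a^2 - 126*a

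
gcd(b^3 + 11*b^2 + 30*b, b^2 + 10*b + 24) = b + 6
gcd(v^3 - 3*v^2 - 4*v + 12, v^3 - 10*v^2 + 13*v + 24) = v - 3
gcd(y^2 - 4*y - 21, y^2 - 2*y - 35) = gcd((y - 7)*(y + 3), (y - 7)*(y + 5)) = y - 7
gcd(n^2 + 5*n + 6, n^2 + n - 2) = n + 2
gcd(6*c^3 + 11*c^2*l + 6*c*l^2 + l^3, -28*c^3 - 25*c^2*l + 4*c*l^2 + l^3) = c + l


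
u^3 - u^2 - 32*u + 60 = (u - 5)*(u - 2)*(u + 6)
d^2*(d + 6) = d^3 + 6*d^2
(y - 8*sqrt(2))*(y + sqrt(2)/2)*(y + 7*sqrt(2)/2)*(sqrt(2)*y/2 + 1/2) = sqrt(2)*y^4/2 - 7*y^3/2 - 129*sqrt(2)*y^2/4 - 233*y/4 - 14*sqrt(2)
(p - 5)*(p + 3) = p^2 - 2*p - 15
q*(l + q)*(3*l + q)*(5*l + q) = 15*l^3*q + 23*l^2*q^2 + 9*l*q^3 + q^4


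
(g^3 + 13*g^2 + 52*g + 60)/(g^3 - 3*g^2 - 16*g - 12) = (g^2 + 11*g + 30)/(g^2 - 5*g - 6)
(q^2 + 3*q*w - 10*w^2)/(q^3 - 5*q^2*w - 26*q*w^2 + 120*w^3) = (q - 2*w)/(q^2 - 10*q*w + 24*w^2)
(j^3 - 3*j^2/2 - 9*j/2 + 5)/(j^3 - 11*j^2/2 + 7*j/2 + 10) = (j^2 + j - 2)/(j^2 - 3*j - 4)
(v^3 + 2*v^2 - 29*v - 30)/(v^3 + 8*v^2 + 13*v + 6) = (v - 5)/(v + 1)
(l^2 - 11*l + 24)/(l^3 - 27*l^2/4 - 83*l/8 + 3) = 8*(l - 3)/(8*l^2 + 10*l - 3)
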